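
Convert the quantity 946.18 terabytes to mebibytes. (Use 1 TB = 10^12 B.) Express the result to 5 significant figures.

9.0235e+8 MiB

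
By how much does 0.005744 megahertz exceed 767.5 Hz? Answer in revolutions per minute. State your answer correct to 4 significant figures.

0.005744 MHz = 344640 rpm and 767.5 Hz = 46050.0 rpm.
344640 − 46050.0 ≈ 298600 rpm.

298600 revolutions per minute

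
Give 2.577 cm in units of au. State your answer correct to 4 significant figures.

1.723e-13 astronomical units

1 centimeter = 6.68459e-14 au.
2.577 × 6.68459e-14 ≈ 1.723e-13 au.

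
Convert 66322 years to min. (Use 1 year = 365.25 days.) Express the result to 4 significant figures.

3.488 × 10^10 min

1 yr = 525960 min.
Then 66322 × 525960 ≈ 3.488 × 10^10 min.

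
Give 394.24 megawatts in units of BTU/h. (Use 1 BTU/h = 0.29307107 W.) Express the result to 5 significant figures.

1.3452 × 10^9 BTU/h

1 megawatt = 3.41214 × 10^6 BTU/h.
So 394.24 × 3.41214 × 10^6 ≈ 1.3452 × 10^9 BTU/h.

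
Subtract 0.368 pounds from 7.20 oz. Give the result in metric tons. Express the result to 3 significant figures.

7.20 oz = 0.000204117 t and 0.368 lb = 0.000166922 t.
0.000204117 − 0.000166922 ≈ 3.72 × 10^-5 t.

3.72 × 10^-5 t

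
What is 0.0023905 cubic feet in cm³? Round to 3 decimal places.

67.691 cm³

1 ft³ = 28316.8 cm³.
0.0023905 × 28316.8 ≈ 67.691 cm³.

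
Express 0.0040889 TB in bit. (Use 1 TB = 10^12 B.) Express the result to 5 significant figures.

1 terabyte = 8.00000e+12 bit.
So 0.0040889 × 8.00000e+12 ≈ 3.2711e+10 bit.

3.2711e+10 bits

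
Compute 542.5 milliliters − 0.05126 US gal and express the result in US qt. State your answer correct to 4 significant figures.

0.3682 US qt

542.5 mL = 0.573253 US qt and 0.05126 US gal = 0.205040 US qt.
0.573253 − 0.205040 ≈ 0.3682 US qt.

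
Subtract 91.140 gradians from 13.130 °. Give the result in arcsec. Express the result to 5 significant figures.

-248030 arcsec

13.130 ° = 47268.0 arcsec and 91.140 grad = 295294 arcsec.
47268.0 − 295294 ≈ -248030 arcsec.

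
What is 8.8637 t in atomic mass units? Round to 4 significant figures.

5.338e+30 atomic mass units

1 t = 6.02214e+29 u.
So 8.8637 × 6.02214e+29 ≈ 5.338e+30 u.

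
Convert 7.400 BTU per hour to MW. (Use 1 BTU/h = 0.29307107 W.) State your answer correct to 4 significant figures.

1 BTU/h = 2.93071 × 10^-7 MW.
Thus 7.400 × 2.93071 × 10^-7 ≈ 2.169 × 10^-6 MW.

2.169 × 10^-6 MW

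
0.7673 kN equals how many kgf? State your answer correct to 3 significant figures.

1 kilonewton = 101.972 kgf.
Thus 0.7673 × 101.972 ≈ 78.2 kgf.

78.2 kgf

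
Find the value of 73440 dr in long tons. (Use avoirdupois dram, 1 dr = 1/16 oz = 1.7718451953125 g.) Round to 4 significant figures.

0.1281 long ton

1 dram = 1.74386e-6 long ton.
Thus 73440 × 1.74386e-6 ≈ 0.1281 long ton.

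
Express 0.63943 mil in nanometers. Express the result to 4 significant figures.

16240 nanometers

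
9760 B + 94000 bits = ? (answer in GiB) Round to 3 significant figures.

9760 B = 9.08971 × 10^-6 GiB and 94000 bit = 1.09430 × 10^-5 GiB.
9.08971 × 10^-6 + 1.09430 × 10^-5 ≈ 2.00 × 10^-5 GiB.

2.00 × 10^-5 gibibytes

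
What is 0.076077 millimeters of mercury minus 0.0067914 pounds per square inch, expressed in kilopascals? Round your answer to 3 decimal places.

-0.037 kPa

0.076077 mmHg = 0.0101428 kPa and 0.0067914 psi = 0.0468251 kPa.
0.0101428 − 0.0468251 ≈ -0.037 kPa.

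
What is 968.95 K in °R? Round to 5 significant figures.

1744.1 °R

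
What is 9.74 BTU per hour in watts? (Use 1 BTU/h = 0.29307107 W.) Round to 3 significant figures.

2.85 watts

1 BTU per hour = 0.293071 watts.
So 9.74 × 0.293071 ≈ 2.85 W.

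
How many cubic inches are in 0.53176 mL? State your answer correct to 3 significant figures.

1 milliliter = 0.0610237 in³.
So 0.53176 × 0.0610237 ≈ 0.0324 in³.

0.0324 in³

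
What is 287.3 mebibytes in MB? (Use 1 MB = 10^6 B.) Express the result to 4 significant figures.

1 mebibyte = 1.04858 megabytes.
287.3 × 1.04858 ≈ 301.3 MB.

301.3 MB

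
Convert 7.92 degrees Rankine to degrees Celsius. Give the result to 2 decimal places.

-268.75 °C

°R = (°C + 273.15) × 9/5.
Applying the formula gives -268.75 °C.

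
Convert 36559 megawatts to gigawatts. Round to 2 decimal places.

36.56 gigawatts

1 MW = 0.00100000 GW.
Then 36559 × 0.00100000 ≈ 36.56 GW.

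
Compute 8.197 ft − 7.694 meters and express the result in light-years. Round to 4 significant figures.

8.197 ft = 2.64086e-16 ly and 7.694 m = 8.13256e-16 ly.
2.64086e-16 − 8.13256e-16 ≈ -5.492e-16 ly.

-5.492e-16 light-years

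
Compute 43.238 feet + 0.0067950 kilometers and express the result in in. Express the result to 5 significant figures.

43.238 ft = 518.856 in and 0.0067950 km = 267.520 in.
518.856 + 267.520 ≈ 786.38 in.

786.38 in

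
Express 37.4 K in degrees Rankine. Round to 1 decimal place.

67.3 °R

°R = K × 9/5.
Applying the formula gives 67.3 °R.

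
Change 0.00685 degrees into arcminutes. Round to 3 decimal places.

0.411 arcminutes

1 ° = 60.0000 arcmin.
Then 0.00685 × 60.0000 ≈ 0.411 arcmin.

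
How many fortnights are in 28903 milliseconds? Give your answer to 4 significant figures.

2.389 × 10^-5 fortnights

1 ms = 8.26720 × 10^-10 fortnight.
So 28903 × 8.26720 × 10^-10 ≈ 2.389 × 10^-5 fortnight.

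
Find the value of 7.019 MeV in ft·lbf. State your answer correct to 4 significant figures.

8.294e-13 foot-pounds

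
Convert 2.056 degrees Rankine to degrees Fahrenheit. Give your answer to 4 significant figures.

-457.6 °F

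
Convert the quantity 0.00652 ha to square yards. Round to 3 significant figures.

78.0 square yards

1 ha = 11959.9 yd².
So 0.00652 × 11959.9 ≈ 78.0 yd².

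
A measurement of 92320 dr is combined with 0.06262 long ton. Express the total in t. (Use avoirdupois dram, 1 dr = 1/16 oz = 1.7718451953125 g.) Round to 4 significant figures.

0.2272 t

92320 dr = 0.163577 t and 0.06262 long ton = 0.0636249 t.
0.163577 + 0.0636249 ≈ 0.2272 t.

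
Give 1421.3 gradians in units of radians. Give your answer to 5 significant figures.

22.326 radians

1 grad = 0.0157080 rad.
So 1421.3 × 0.0157080 ≈ 22.326 rad.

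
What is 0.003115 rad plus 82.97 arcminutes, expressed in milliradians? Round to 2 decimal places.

27.25 mrad

0.003115 rad = 3.11500 mrad and 82.97 arcmin = 24.1350 mrad.
3.11500 + 24.1350 ≈ 27.25 mrad.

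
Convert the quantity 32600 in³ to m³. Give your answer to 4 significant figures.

1 in³ = 1.63871 × 10^-5 m³.
Thus 32600 × 1.63871 × 10^-5 ≈ 0.5342 m³.

0.5342 m³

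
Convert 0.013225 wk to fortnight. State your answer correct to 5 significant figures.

1 wk = 0.500000 fortnights.
So 0.013225 × 0.500000 ≈ 0.0066125 fortnight.

0.0066125 fortnight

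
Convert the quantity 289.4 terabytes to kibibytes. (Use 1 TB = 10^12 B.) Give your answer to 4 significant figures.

1 TB = 9.765625e+8 KiB.
Then 289.4 × 9.765625e+8 ≈ 2.826e+11 KiB.

2.826e+11 KiB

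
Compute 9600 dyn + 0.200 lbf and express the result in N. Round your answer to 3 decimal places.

9600 dyn = 0.0960000 N and 0.200 lbf = 0.889644 N.
0.0960000 + 0.889644 ≈ 0.986 N.

0.986 newtons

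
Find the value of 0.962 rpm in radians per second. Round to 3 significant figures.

0.101 rad/s

1 rpm = 0.104720 rad/s.
So 0.962 × 0.104720 ≈ 0.101 rad/s.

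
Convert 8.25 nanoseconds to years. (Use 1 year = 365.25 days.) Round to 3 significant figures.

2.61 × 10^-16 yr

1 nanosecond = 3.16881 × 10^-17 yr.
8.25 × 3.16881 × 10^-17 ≈ 2.61 × 10^-16 yr.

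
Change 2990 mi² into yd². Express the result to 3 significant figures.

9.26e+9 square yards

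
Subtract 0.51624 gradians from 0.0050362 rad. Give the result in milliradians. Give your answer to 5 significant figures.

-3.0729 mrad

0.0050362 rad = 5.03620 mrad and 0.51624 grad = 8.10908 mrad.
5.03620 − 8.10908 ≈ -3.0729 mrad.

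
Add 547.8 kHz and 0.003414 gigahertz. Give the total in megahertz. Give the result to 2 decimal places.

3.96 megahertz

547.8 kHz = 0.547800 MHz and 0.003414 GHz = 3.41400 MHz.
0.547800 + 3.41400 ≈ 3.96 MHz.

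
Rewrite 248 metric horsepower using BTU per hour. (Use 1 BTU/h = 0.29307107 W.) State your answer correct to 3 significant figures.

622000 BTU/h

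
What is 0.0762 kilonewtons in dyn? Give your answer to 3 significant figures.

7.62 × 10^6 dyn

1 kilonewton = 1.00000 × 10^8 dynes.
So 0.0762 × 1.00000 × 10^8 ≈ 7.62 × 10^6 dyn.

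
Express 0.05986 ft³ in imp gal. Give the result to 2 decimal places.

0.37 imperial gallons

1 ft³ = 6.22884 imperial gallons.
Thus 0.05986 × 6.22884 ≈ 0.37 imp gal.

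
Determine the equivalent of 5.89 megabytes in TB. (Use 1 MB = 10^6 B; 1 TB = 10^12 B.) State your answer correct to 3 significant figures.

5.89 × 10^-6 terabytes

1 MB = 1.00000 × 10^-6 TB.
So 5.89 × 1.00000 × 10^-6 ≈ 5.89 × 10^-6 TB.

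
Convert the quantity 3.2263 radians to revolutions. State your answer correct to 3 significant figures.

1 rad = 0.159155 rev.
3.2263 × 0.159155 ≈ 0.513 rev.

0.513 rev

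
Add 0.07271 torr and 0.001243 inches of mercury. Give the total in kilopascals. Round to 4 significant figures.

0.01390 kPa

0.07271 torr = 0.00969387 kPa and 0.001243 inHg = 0.00420928 kPa.
0.00969387 + 0.00420928 ≈ 0.01390 kPa.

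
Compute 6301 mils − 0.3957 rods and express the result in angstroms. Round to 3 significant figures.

-1.83 × 10^10 Å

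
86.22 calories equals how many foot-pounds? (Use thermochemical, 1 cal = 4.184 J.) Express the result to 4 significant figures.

266.1 foot-pounds

1 cal = 3.08596 foot-pounds.
Thus 86.22 × 3.08596 ≈ 266.1 ft·lbf.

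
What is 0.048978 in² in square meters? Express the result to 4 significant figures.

3.160e-5 m²

1 square inch = 0.000645160 m².
Then 0.048978 × 0.000645160 ≈ 3.160e-5 m².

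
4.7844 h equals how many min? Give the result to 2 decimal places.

287.06 min

1 h = 60.0000 minutes.
Then 4.7844 × 60.0000 ≈ 287.06 min.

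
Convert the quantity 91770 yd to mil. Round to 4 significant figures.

1 yd = 36000.0 mil.
Then 91770 × 36000.0 ≈ 3.304 × 10^9 mil.

3.304 × 10^9 mil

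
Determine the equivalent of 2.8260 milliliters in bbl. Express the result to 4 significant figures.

1 milliliter = 6.28981 × 10^-6 oil barrels.
Then 2.8260 × 6.28981 × 10^-6 ≈ 1.778 × 10^-5 bbl.

1.778 × 10^-5 bbl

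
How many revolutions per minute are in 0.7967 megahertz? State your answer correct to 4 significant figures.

4.780 × 10^7 revolutions per minute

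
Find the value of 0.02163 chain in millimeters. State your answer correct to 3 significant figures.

1 chain = 20116.8 mm.
Thus 0.02163 × 20116.8 ≈ 435 mm.

435 mm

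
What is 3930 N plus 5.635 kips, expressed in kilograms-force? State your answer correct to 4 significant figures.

3930 N = 400.748 kgf and 5.635 kip = 2555.99 kgf.
400.748 + 2555.99 ≈ 2957 kgf.

2957 kilograms-force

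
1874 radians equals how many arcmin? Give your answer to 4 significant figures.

1 radian = 3437.75 arcminutes.
Then 1874 × 3437.75 ≈ 6.442 × 10^6 arcmin.

6.442 × 10^6 arcmin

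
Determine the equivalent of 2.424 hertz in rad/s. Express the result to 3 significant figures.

1 hertz = 6.28319 radians per second.
So 2.424 × 6.28319 ≈ 15.2 rad/s.

15.2 rad/s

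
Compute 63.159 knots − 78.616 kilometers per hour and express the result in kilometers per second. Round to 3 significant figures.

0.0107 km/s

63.159 kn = 0.0324918 km/s and 78.616 km/h = 0.0218378 km/s.
0.0324918 − 0.0218378 ≈ 0.0107 km/s.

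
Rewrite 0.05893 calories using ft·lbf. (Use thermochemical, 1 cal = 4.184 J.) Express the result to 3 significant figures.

1 cal = 3.08596 ft·lbf.
Thus 0.05893 × 3.08596 ≈ 0.182 ft·lbf.

0.182 foot-pounds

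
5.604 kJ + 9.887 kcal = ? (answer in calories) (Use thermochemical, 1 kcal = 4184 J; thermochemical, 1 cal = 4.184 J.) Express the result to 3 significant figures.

5.604 kJ = 1339.39 cal and 9.887 kcal = 9887.00 cal.
1339.39 + 9887.00 ≈ 11200 cal.

11200 cal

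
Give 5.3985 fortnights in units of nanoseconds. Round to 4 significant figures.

6.530e+15 nanoseconds

1 fortnight = 1.20960e+15 nanoseconds.
5.3985 × 1.20960e+15 ≈ 6.530e+15 ns.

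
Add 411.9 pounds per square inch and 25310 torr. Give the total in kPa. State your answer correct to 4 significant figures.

411.9 psi = 2839.95 kPa and 25310 torr = 3374.39 kPa.
2839.95 + 3374.39 ≈ 6214 kPa.

6214 kilopascals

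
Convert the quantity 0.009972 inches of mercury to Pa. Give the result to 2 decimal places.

1 inHg = 3386.39 Pa.
0.009972 × 3386.39 ≈ 33.77 Pa.

33.77 pascals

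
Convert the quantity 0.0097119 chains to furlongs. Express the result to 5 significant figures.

0.00097119 furlong

1 chain = 0.100000 furlongs.
Then 0.0097119 × 0.100000 ≈ 0.00097119 furlong.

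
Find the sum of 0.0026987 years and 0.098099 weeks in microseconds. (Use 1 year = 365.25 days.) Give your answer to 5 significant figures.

1.4449 × 10^11 μs

0.0026987 yr = 8.51645 × 10^10 μs and 0.098099 wk = 5.93303 × 10^10 μs.
8.51645 × 10^10 + 5.93303 × 10^10 ≈ 1.4449 × 10^11 μs.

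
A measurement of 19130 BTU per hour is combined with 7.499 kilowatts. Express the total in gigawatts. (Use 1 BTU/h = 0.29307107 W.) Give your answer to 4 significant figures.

19130 BTU/h = 5.60645e-6 GW and 7.499 kW = 7.49900e-6 GW.
5.60645e-6 + 7.49900e-6 ≈ 1.311e-5 GW.

1.311e-5 GW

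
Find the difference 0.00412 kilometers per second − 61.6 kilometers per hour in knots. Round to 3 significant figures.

0.00412 km/s = 8.00864 kn and 61.6 km/h = 33.2613 kn.
8.00864 − 33.2613 ≈ -25.3 kn.

-25.3 kn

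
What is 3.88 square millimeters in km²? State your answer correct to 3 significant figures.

1 square millimeter = 1.00000 × 10^-12 square kilometers.
So 3.88 × 1.00000 × 10^-12 ≈ 3.88 × 10^-12 km².

3.88 × 10^-12 km²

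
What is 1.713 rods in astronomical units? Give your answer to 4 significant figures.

1 rod = 3.36181 × 10^-11 au.
Then 1.713 × 3.36181 × 10^-11 ≈ 5.759 × 10^-11 au.

5.759 × 10^-11 au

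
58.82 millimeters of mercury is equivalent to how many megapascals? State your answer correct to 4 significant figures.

1 millimeter of mercury = 0.000133322 MPa.
58.82 × 0.000133322 ≈ 0.007842 MPa.

0.007842 megapascals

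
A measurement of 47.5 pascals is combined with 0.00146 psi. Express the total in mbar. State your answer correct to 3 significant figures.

47.5 Pa = 0.475000 mbar and 0.00146 psi = 0.100663 mbar.
0.475000 + 0.100663 ≈ 0.576 mbar.

0.576 mbar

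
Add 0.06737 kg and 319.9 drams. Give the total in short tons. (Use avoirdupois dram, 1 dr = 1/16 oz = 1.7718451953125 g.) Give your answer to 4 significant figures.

0.06737 kg = 7.42627e-5 short ton and 319.9 dr = 0.000624805 short ton.
7.42627e-5 + 0.000624805 ≈ 0.0006991 short ton.

0.0006991 short ton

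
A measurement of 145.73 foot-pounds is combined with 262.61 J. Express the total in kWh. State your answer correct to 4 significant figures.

145.73 ft·lbf = 5.48843 × 10^-5 kWh and 262.61 J = 7.29472 × 10^-5 kWh.
5.48843 × 10^-5 + 7.29472 × 10^-5 ≈ 0.0001278 kWh.

0.0001278 kWh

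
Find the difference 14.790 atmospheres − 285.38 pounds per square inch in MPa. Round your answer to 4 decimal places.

-0.4690 MPa

14.790 atm = 1.49860 MPa and 285.38 psi = 1.96763 MPa.
1.49860 − 1.96763 ≈ -0.4690 MPa.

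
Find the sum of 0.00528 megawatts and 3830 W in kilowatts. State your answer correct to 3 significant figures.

9.11 kW

0.00528 MW = 5.28000 kW and 3830 W = 3.83000 kW.
5.28000 + 3.83000 ≈ 9.11 kW.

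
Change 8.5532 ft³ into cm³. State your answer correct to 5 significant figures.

1 cubic foot = 28316.8 cubic centimeters.
8.5532 × 28316.8 ≈ 242200 cm³.

242200 cubic centimeters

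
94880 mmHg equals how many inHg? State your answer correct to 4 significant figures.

3735 inches of mercury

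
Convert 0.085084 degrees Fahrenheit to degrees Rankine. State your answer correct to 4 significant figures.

°R = °F + 459.67.
Applying the formula gives 459.8 °R.

459.8 °R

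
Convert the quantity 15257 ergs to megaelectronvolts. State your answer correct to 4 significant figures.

1 erg = 624151 MeV.
15257 × 624151 ≈ 9.523 × 10^9 MeV.

9.523 × 10^9 MeV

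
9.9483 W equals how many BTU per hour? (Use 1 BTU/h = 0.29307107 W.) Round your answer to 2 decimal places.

1 W = 3.412142 BTU per hour.
So 9.9483 × 3.412142 ≈ 33.95 BTU/h.

33.95 BTU/h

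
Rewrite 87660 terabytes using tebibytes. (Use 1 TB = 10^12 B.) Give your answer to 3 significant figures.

1 terabyte = 0.909495 TiB.
Then 87660 × 0.909495 ≈ 79700 TiB.

79700 tebibytes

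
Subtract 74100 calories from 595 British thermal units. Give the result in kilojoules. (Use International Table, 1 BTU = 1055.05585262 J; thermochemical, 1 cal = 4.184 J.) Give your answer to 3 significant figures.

318 kilojoules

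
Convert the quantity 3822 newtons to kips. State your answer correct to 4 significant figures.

1 newton = 0.000224809 kip.
Then 3822 × 0.000224809 ≈ 0.8592 kip.

0.8592 kip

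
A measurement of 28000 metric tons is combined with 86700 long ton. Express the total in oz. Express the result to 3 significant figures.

28000 t = 9.876709 × 10^8 oz and 86700 long ton = 3.107328 × 10^9 oz.
9.876709 × 10^8 + 3.107328 × 10^9 ≈ 4.09 × 10^9 oz.

4.09 × 10^9 oz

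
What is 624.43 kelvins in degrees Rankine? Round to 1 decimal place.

°R = K × 9/5.
Applying the formula gives 1124.0 °R.

1124.0 degrees Rankine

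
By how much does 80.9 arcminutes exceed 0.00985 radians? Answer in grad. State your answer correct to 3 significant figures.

0.871 gradians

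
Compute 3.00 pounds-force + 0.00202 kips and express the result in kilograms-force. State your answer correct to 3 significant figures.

3.00 lbf = 1.36078 kgf and 0.00202 kip = 0.916257 kgf.
1.36078 + 0.916257 ≈ 2.28 kgf.

2.28 kilograms-force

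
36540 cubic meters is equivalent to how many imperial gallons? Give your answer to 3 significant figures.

1 m³ = 219.969 imp gal.
Thus 36540 × 219.969 ≈ 8.04 × 10^6 imp gal.

8.04 × 10^6 imp gal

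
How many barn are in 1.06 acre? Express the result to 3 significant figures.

4.29 × 10^31 barns

1 acre = 4.04686 × 10^31 barn.
Thus 1.06 × 4.04686 × 10^31 ≈ 4.29 × 10^31 barn.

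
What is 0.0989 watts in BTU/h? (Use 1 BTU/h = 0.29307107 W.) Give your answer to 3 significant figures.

1 watt = 3.41214 BTU per hour.
0.0989 × 3.41214 ≈ 0.337 BTU/h.

0.337 BTU per hour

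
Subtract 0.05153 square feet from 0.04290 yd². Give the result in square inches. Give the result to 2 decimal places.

0.04290 yd² = 55.5984 in² and 0.05153 ft² = 7.42032 in².
55.5984 − 7.42032 ≈ 48.18 in².

48.18 square inches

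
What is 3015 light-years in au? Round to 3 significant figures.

1 light-year = 63241.1 astronomical units.
3015 × 63241.1 ≈ 1.91 × 10^8 au.

1.91 × 10^8 astronomical units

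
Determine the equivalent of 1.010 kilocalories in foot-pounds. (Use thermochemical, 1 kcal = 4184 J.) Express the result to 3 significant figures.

1 kcal = 3085.96 ft·lbf.
Then 1.010 × 3085.96 ≈ 3120 ft·lbf.

3120 foot-pounds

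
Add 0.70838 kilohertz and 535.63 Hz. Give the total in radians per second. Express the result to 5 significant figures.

7816.3 rad/s

0.70838 kHz = 4450.88 rad/s and 535.63 Hz = 3365.46 rad/s.
4450.88 + 3365.46 ≈ 7816.3 rad/s.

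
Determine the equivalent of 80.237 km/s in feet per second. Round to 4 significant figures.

1 kilometer per second = 3280.84 ft/s.
Then 80.237 × 3280.84 ≈ 263200 ft/s.

263200 feet per second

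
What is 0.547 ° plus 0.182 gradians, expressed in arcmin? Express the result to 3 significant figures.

42.6 arcminutes

0.547 ° = 32.8200 arcmin and 0.182 grad = 9.82800 arcmin.
32.8200 + 9.82800 ≈ 42.6 arcmin.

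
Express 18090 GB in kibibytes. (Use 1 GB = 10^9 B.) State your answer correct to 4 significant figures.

1.767 × 10^10 kibibytes

1 gigabyte = 976562.5 kibibytes.
So 18090 × 976562.5 ≈ 1.767 × 10^10 KiB.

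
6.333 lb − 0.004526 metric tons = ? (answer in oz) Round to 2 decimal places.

6.333 lb = 101.328 oz and 0.004526 t = 159.650 oz.
101.328 − 159.650 ≈ -58.32 oz.

-58.32 oz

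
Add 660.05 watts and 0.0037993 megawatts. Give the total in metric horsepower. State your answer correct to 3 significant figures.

660.05 W = 0.897418 PS and 0.0037993 MW = 5.16561 PS.
0.897418 + 5.16561 ≈ 6.06 PS.

6.06 metric horsepower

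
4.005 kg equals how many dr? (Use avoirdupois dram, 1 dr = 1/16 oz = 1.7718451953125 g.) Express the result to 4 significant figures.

1 kg = 564.383 dr.
So 4.005 × 564.383 ≈ 2260 dr.

2260 drams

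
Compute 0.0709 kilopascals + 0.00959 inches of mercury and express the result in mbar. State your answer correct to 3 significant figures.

1.03 mbar

0.0709 kPa = 0.709000 mbar and 0.00959 inHg = 0.324755 mbar.
0.709000 + 0.324755 ≈ 1.03 mbar.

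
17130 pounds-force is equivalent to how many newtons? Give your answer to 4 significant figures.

76200 newtons

1 lbf = 4.44822 newtons.
Then 17130 × 4.44822 ≈ 76200 N.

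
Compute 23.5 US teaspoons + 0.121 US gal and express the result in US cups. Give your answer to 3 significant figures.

23.5 US tsp = 0.489583 US cup and 0.121 US gal = 1.93600 US cup.
0.489583 + 1.93600 ≈ 2.43 US cup.

2.43 US cup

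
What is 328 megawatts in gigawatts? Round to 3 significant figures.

0.328 GW

1 MW = 0.00100000 gigawatts.
328 × 0.00100000 ≈ 0.328 GW.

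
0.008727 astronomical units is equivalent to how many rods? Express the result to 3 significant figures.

2.60 × 10^8 rod

1 astronomical unit = 2.97459 × 10^10 rods.
So 0.008727 × 2.97459 × 10^10 ≈ 2.60 × 10^8 rod.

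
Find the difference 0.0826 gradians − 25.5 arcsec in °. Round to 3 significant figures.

0.0826 grad = 0.0743400 ° and 25.5 arcsec = 0.00708333 °.
0.0743400 − 0.00708333 ≈ 0.0673 °.

0.0673 °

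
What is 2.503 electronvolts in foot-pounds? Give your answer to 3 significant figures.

2.96 × 10^-19 ft·lbf

1 eV = 1.18170 × 10^-19 foot-pounds.
So 2.503 × 1.18170 × 10^-19 ≈ 2.96 × 10^-19 ft·lbf.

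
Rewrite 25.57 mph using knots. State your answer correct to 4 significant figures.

22.22 kn

1 mile per hour = 0.868976 knots.
So 25.57 × 0.868976 ≈ 22.22 kn.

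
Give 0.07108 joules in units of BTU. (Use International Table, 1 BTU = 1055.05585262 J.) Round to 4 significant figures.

6.737 × 10^-5 BTU

1 J = 0.000947817 BTU.
Thus 0.07108 × 0.000947817 ≈ 6.737 × 10^-5 BTU.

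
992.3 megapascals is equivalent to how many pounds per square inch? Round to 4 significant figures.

143900 pounds per square inch

1 MPa = 145.038 psi.
So 992.3 × 145.038 ≈ 143900 psi.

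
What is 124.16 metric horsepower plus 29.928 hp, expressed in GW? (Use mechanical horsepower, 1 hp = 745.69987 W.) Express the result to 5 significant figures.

0.00011364 GW

124.16 PS = 9.13195e-5 GW and 29.928 hp = 2.23173e-5 GW.
9.13195e-5 + 2.23173e-5 ≈ 0.00011364 GW.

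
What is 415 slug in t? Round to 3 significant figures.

1 slug = 0.0145939 t.
415 × 0.0145939 ≈ 6.06 t.

6.06 metric tons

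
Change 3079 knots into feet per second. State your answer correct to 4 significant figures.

5197 ft/s

1 knot = 1.68781 ft/s.
Thus 3079 × 1.68781 ≈ 5197 ft/s.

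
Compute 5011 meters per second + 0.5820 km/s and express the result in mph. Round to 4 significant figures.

12510 mph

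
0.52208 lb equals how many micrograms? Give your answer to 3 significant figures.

2.37e+8 micrograms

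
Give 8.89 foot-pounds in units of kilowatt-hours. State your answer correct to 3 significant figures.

1 ft·lbf = 3.76616 × 10^-7 kilowatt-hours.
Thus 8.89 × 3.76616 × 10^-7 ≈ 3.35 × 10^-6 kWh.

3.35 × 10^-6 kilowatt-hours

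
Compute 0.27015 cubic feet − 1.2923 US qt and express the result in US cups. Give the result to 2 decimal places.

0.27015 ft³ = 32.3338 US cup and 1.2923 US qt = 5.16920 US cup.
32.3338 − 5.16920 ≈ 27.16 US cup.

27.16 US cups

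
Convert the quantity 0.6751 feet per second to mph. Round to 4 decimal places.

1 ft/s = 0.681818 miles per hour.
0.6751 × 0.681818 ≈ 0.4603 mph.

0.4603 mph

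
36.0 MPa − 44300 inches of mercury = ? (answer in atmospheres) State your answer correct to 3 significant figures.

36.0 MPa = 355.292 atm and 44300 inHg = 1480.55 atm.
355.292 − 1480.55 ≈ -1130 atm.

-1130 atm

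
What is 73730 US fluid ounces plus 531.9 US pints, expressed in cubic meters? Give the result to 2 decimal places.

2.43 m³

73730 US fl oz = 2.18046 m³ and 531.9 US pt = 0.251683 m³.
2.18046 + 0.251683 ≈ 2.43 m³.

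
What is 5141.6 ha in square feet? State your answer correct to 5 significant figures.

1 hectare = 107639 square feet.
5141.6 × 107639 ≈ 5.5344e+8 ft².

5.5344e+8 square feet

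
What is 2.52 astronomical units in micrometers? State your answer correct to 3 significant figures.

3.77 × 10^17 micrometers

1 astronomical unit = 1.49598 × 10^17 micrometers.
2.52 × 1.49598 × 10^17 ≈ 3.77 × 10^17 μm.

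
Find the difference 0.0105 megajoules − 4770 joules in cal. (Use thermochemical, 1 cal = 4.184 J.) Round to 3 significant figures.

0.0105 MJ = 2509.56 cal and 4770 J = 1140.06 cal.
2509.56 − 1140.06 ≈ 1370 cal.

1370 cal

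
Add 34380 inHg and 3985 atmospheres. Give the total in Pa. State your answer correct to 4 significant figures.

34380 inHg = 1.16424 × 10^8 Pa and 3985 atm = 4.03780 × 10^8 Pa.
1.16424 × 10^8 + 4.03780 × 10^8 ≈ 5.202 × 10^8 Pa.

5.202 × 10^8 Pa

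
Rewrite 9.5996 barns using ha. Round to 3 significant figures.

9.60e-32 hectares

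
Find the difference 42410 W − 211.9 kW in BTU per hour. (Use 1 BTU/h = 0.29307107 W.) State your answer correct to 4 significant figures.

-578300 BTU/h

42410 W = 144709 BTU/h and 211.9 kW = 723033 BTU/h.
144709 − 723033 ≈ -578300 BTU/h.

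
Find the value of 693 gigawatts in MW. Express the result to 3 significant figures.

1 gigawatt = 1000.00 megawatts.
So 693 × 1000.00 ≈ 693000 MW.

693000 MW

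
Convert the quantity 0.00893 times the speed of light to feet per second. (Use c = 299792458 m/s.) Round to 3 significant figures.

1 c = 9.83571 × 10^8 ft/s.
0.00893 × 9.83571 × 10^8 ≈ 8.78 × 10^6 ft/s.

8.78 × 10^6 ft/s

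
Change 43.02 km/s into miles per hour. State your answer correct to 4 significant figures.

1 km/s = 2236.94 mph.
Then 43.02 × 2236.94 ≈ 96230 mph.

96230 miles per hour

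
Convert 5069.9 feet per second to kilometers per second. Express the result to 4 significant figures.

1.545 kilometers per second

1 foot per second = 0.000304800 kilometers per second.
So 5069.9 × 0.000304800 ≈ 1.545 km/s.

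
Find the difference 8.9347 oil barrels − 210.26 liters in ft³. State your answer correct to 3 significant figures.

42.7 cubic feet

8.9347 bbl = 50.1646 ft³ and 210.26 L = 7.42526 ft³.
50.1646 − 7.42526 ≈ 42.7 ft³.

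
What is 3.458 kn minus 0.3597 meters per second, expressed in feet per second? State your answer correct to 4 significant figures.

4.656 feet per second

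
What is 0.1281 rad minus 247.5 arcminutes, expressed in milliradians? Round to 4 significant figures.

56.11 milliradians

0.1281 rad = 128.100 mrad and 247.5 arcmin = 71.9948 mrad.
128.100 − 71.9948 ≈ 56.11 mrad.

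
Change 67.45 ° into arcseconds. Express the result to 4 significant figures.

1 degree = 3600.00 arcsec.
67.45 × 3600.00 ≈ 242800 arcsec.

242800 arcsec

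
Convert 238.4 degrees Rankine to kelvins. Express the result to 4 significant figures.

°R = K × 9/5.
Applying the formula gives 132.4 K.

132.4 K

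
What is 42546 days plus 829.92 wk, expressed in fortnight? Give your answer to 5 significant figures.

3454.0 fortnights

42546 d = 3039.00 fortnight and 829.92 wk = 414.960 fortnight.
3039.00 + 414.960 ≈ 3454.0 fortnight.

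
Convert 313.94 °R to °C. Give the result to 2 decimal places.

°R = (°C + 273.15) × 9/5.
Applying the formula gives -98.74 °C.

-98.74 degrees Celsius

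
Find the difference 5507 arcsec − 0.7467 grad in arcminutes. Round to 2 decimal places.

51.46 arcminutes

5507 arcsec = 91.7833 arcmin and 0.7467 grad = 40.3218 arcmin.
91.7833 − 40.3218 ≈ 51.46 arcmin.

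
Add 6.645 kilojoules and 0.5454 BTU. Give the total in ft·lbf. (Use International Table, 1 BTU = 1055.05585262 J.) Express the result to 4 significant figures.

5326 foot-pounds

6.645 kJ = 4901.10 ft·lbf and 0.5454 BTU = 424.414 ft·lbf.
4901.10 + 424.414 ≈ 5326 ft·lbf.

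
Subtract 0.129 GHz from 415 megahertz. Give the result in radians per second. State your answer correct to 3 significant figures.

1.80e+9 rad/s

415 MHz = 2.60752e+9 rad/s and 0.129 GHz = 8.10531e+8 rad/s.
2.60752e+9 − 8.10531e+8 ≈ 1.80e+9 rad/s.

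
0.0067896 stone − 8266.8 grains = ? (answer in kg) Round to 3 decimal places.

-0.493 kg

0.0067896 st = 0.0431160 kg and 8266.8 gr = 0.535680 kg.
0.0431160 − 0.535680 ≈ -0.493 kg.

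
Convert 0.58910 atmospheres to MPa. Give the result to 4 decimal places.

1 atmosphere = 0.101325 megapascals.
Thus 0.58910 × 0.101325 ≈ 0.0597 MPa.

0.0597 MPa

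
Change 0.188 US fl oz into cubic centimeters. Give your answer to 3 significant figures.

1 US fluid ounce = 29.5735 cubic centimeters.
0.188 × 29.5735 ≈ 5.56 cm³.

5.56 cm³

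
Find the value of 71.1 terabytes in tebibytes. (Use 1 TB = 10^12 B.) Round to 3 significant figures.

64.7 TiB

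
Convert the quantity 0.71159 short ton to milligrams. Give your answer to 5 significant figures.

1 short ton = 9.07185e+8 mg.
Thus 0.71159 × 9.07185e+8 ≈ 6.4554e+8 mg.

6.4554e+8 milligrams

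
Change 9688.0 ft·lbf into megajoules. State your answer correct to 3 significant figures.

0.0131 MJ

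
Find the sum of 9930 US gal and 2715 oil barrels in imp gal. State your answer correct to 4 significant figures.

103200 imp gal

9930 US gal = 8268.45 imp gal and 2715 bbl = 94949.8 imp gal.
8268.45 + 94949.8 ≈ 103200 imp gal.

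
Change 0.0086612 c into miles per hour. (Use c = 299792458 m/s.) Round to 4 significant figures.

1 c = 6.70617e+8 miles per hour.
Thus 0.0086612 × 6.70617e+8 ≈ 5.808e+6 mph.

5.808e+6 miles per hour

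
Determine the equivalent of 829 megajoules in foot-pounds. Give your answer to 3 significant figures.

6.11e+8 ft·lbf

1 MJ = 737562 ft·lbf.
So 829 × 737562 ≈ 6.11e+8 ft·lbf.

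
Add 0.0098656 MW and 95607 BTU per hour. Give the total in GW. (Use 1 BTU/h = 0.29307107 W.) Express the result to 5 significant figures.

3.7885e-5 gigawatts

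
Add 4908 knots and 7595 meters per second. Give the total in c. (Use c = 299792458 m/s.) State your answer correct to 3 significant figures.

4908 kn = 8.42214 × 10^-6 c and 7595 m/s = 2.53342 × 10^-5 c.
8.42214 × 10^-6 + 2.53342 × 10^-5 ≈ 3.38 × 10^-5 c.

3.38 × 10^-5 times the speed of light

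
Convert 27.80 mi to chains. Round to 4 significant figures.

2224 chain

1 mi = 80.0000 chain.
So 27.80 × 80.0000 ≈ 2224 chain.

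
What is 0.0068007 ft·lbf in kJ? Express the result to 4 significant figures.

9.221e-6 kilojoules

1 ft·lbf = 0.00135582 kJ.
Thus 0.0068007 × 0.00135582 ≈ 9.221e-6 kJ.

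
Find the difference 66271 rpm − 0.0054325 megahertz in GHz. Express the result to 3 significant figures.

-4.33 × 10^-6 gigahertz

66271 rpm = 1.10452 × 10^-6 GHz and 0.0054325 MHz = 5.43250 × 10^-6 GHz.
1.10452 × 10^-6 − 5.43250 × 10^-6 ≈ -4.33 × 10^-6 GHz.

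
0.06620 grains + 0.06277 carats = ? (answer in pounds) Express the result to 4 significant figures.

3.713e-5 pounds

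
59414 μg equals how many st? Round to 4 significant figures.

1 μg = 1.57473e-10 st.
Then 59414 × 1.57473e-10 ≈ 9.356e-6 st.

9.356e-6 stone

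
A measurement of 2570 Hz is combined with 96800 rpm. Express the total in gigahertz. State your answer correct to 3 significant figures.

2570 Hz = 2.57000 × 10^-6 GHz and 96800 rpm = 1.61333 × 10^-6 GHz.
2.57000 × 10^-6 + 1.61333 × 10^-6 ≈ 4.18 × 10^-6 GHz.

4.18 × 10^-6 gigahertz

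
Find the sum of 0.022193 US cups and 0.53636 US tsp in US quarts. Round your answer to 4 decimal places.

0.022193 US cup = 0.00554825 US qt and 0.53636 US tsp = 0.00279354 US qt.
0.00554825 + 0.00279354 ≈ 0.0083 US qt.

0.0083 US quarts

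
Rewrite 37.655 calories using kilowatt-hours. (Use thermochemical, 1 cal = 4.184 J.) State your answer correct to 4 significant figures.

4.376 × 10^-5 kWh

1 calorie = 1.16222 × 10^-6 kWh.
So 37.655 × 1.16222 × 10^-6 ≈ 4.376 × 10^-5 kWh.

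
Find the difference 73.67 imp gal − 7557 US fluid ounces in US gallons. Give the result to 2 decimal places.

29.43 US gallons

73.67 imp gal = 88.4740 US gal and 7557 US fl oz = 59.0391 US gal.
88.4740 − 59.0391 ≈ 29.43 US gal.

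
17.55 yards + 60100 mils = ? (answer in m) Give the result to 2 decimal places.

17.55 yd = 16.0477 m and 60100 mil = 1.52654 m.
16.0477 + 1.52654 ≈ 17.57 m.

17.57 m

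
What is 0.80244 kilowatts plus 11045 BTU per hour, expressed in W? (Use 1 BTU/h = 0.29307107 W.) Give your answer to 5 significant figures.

0.80244 kW = 802.440 W and 11045 BTU/h = 3236.97 W.
802.440 + 3236.97 ≈ 4039.4 W.

4039.4 W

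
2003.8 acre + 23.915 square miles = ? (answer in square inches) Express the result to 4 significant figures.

1.086 × 10^11 in²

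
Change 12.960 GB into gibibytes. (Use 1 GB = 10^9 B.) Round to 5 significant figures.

1 gigabyte = 0.931323 GiB.
Thus 12.960 × 0.931323 ≈ 12.070 GiB.

12.070 GiB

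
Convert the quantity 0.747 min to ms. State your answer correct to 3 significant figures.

1 min = 60000.0 ms.
So 0.747 × 60000.0 ≈ 44800 ms.

44800 milliseconds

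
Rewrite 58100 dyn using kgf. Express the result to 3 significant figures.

0.0592 kilograms-force

1 dyn = 1.01972 × 10^-6 kgf.
Thus 58100 × 1.01972 × 10^-6 ≈ 0.0592 kgf.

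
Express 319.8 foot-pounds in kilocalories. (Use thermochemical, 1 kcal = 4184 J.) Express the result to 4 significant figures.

0.1036 kcal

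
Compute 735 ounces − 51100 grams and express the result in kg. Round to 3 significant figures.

-30.3 kg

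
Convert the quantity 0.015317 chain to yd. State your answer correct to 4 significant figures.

0.3370 yards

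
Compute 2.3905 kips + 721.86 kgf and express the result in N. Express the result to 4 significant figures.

17710 newtons

2.3905 kip = 10633.5 N and 721.86 kgf = 7079.03 N.
10633.5 + 7079.03 ≈ 17710 N.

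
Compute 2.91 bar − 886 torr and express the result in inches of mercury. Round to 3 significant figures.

2.91 bar = 85.9323 inHg and 886 torr = 34.8819 inHg.
85.9323 − 34.8819 ≈ 51.1 inHg.

51.1 inches of mercury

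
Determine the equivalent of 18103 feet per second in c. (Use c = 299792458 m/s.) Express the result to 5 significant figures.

1.8405e-5 times the speed of light

1 foot per second = 1.01670e-9 times the speed of light.
Then 18103 × 1.01670e-9 ≈ 1.8405e-5 c.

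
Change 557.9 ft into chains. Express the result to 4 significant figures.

8.453 chain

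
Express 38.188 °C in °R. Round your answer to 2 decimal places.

°R = (°C + 273.15) × 9/5.
Applying the formula gives 560.41 °R.

560.41 °R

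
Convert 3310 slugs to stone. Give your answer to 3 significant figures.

7610 st

1 slug = 2.29815 st.
3310 × 2.29815 ≈ 7610 st.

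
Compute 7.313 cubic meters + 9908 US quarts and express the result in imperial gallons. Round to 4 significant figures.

7.313 m³ = 1608.64 imp gal and 9908 US qt = 2062.53 imp gal.
1608.64 + 2062.53 ≈ 3671 imp gal.

3671 imp gal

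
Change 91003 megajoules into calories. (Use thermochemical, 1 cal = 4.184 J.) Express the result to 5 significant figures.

1 megajoule = 239006 cal.
91003 × 239006 ≈ 2.1750 × 10^10 cal.

2.1750 × 10^10 cal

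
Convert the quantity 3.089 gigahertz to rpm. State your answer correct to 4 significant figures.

1.853e+11 rpm

1 GHz = 6.00000e+10 revolutions per minute.
So 3.089 × 6.00000e+10 ≈ 1.853e+11 rpm.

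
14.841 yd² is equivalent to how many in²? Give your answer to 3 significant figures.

19200 square inches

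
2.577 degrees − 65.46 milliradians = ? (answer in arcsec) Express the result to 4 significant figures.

2.577 ° = 9277.20 arcsec and 65.46 mrad = 13502.1 arcsec.
9277.20 − 13502.1 ≈ -4225 arcsec.

-4225 arcseconds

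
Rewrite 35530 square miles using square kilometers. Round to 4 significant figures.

1 square mile = 2.58999 km².
35530 × 2.58999 ≈ 92020 km².

92020 km²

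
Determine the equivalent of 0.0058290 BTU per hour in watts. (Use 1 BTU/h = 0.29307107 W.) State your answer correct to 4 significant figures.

1 BTU per hour = 0.293071 watts.
Thus 0.0058290 × 0.293071 ≈ 0.001708 W.

0.001708 watts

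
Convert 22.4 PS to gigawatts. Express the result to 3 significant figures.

1.65e-5 gigawatts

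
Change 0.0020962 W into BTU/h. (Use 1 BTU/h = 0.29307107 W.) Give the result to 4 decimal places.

0.0072 BTU/h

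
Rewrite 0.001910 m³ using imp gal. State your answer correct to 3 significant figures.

0.420 imp gal

1 cubic meter = 219.969 imp gal.
Thus 0.001910 × 219.969 ≈ 0.420 imp gal.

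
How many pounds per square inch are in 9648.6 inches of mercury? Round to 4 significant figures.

1 inch of mercury = 0.491154 pounds per square inch.
9648.6 × 0.491154 ≈ 4739 psi.

4739 pounds per square inch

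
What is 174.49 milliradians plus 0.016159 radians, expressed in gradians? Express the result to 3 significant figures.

12.1 gradians

174.49 mrad = 11.1084 grad and 0.016159 rad = 1.02871 grad.
11.1084 + 1.02871 ≈ 12.1 grad.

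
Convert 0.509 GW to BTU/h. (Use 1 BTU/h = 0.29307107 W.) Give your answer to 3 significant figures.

1.74 × 10^9 BTU/h

1 GW = 3.41214 × 10^9 BTU per hour.
So 0.509 × 3.41214 × 10^9 ≈ 1.74 × 10^9 BTU/h.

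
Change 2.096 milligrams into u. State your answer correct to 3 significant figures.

1.26 × 10^21 u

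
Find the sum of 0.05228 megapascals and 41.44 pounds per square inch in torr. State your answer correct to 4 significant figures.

0.05228 MPa = 392.132 torr and 41.44 psi = 2143.07 torr.
392.132 + 2143.07 ≈ 2535 torr.

2535 torr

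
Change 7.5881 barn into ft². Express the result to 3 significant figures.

8.17e-27 ft²

1 barn = 1.07639e-27 square feet.
Thus 7.5881 × 1.07639e-27 ≈ 8.17e-27 ft².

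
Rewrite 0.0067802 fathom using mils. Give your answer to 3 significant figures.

1 fathom = 72000.0 mil.
So 0.0067802 × 72000.0 ≈ 488 mil.

488 mils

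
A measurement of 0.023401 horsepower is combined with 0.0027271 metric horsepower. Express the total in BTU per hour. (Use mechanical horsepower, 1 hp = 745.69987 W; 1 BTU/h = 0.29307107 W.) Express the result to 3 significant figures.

66.4 BTU per hour

0.023401 hp = 59.5423 BTU/h and 0.0027271 PS = 6.84400 BTU/h.
59.5423 + 6.84400 ≈ 66.4 BTU/h.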